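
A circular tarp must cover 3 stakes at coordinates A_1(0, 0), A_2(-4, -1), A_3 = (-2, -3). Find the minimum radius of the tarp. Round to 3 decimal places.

2.102

Side lengths²: A_1A_2² = 17, A_1A_3² = 13, A_2A_3² = 8.
Since A_1A_2² = 17 < 13 + 8 = 21, the triangle is acute, so the smallest enclosing circle is the circumcircle.
Circumcentre = (-1.9, -0.9), r² = 4.42.
r = √(4.42) ≈ 2.102.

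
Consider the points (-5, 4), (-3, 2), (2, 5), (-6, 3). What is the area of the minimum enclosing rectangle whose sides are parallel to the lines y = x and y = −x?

In coordinates u = x + y, v = x − y the rectangle is axis-aligned; the map (x,y)→(u,v) scales areas by 2.
u-values: -1, -1, 7, -3; range = 7 − (-3) = 10.
v-values: -9, -5, -3, -9; range = -3 − (-9) = 6.
Area = (10 × 6) / 2 = 30.

30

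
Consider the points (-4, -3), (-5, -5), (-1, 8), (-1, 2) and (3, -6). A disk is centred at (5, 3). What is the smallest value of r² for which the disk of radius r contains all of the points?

The required radius is the distance from (5, 3) to the farthest point.
Squared distances: 117, 164, 61, 37, 85.
Maximum is 164, attained at (-5, -5).

164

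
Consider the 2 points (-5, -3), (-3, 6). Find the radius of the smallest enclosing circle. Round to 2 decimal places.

The smallest circle enclosing two points has them as diameter endpoints.
Centre = midpoint = (-4, 1.5); r² = |(-5, -3)−(-3, 6)|²/4 = 85/4 = 21.25.
r = √(21.25) ≈ 4.61.

4.61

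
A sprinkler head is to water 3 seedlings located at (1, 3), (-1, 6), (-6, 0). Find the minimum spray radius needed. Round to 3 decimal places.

3.972

Call the three points A, B, C in the order given.
Side lengths²: AB² = 13, AC² = 58, BC² = 61.
Since BC² = 61 < 58 + 13 = 71, the triangle is acute, so the smallest enclosing circle is the circumcircle.
Circumcentre = (-53/18, 137/54), r² = 22997/1458.
r = √(22997/1458) ≈ 3.972.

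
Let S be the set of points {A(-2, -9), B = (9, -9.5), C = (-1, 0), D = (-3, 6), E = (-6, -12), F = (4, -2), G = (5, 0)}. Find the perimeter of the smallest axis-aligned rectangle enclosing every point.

66

Width = max x − min x = 9 − (-6) = 15.
Height = max y − min y = 6 − (-12) = 18.
Perimeter = 2(15 + 18) = 66.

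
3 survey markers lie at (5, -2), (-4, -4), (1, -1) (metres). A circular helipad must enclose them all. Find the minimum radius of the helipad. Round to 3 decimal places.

4.610

Call the three points A, B, C in the order given.
Side lengths²: AB² = 85, AC² = 17, BC² = 34.
Since AB² = 85 ≥ 34 + 17 = 51, the angle opposite AB is not acute, so the smallest enclosing circle has AB as diameter.
Centre = midpoint of AB = (0.5, -3), r² = 85/4 = 21.25.
r = √(21.25) ≈ 4.610.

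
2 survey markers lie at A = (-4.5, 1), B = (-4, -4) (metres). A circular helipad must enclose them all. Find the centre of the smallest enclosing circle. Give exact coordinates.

(-4.25, -1.5)

The smallest circle enclosing two points has them as diameter endpoints.
Centre = midpoint = (-4.25, -1.5); r² = |AB|²/4 = 25.25/4 = 6.3125.
Centre = (-4.25, -1.5).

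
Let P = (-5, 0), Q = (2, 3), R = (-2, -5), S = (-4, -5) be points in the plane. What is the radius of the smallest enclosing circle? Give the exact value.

5

A smallest enclosing disk is always determined by at most three of the input points on its boundary.
The farthest pair is Q–S with squared distance 100. The circle on this segment as diameter has centre (-1, -1) and r² = 100/4 = 25.
Check P: distance² to centre = 17 ≤ 25, so it lies inside.
All remaining points lie in this disk, and no smaller disk contains both endpoints, so this is the minimum enclosing circle.
r = √25 = 5.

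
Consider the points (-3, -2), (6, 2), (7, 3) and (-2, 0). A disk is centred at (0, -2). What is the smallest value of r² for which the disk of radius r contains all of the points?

The required radius is the distance from (0, -2) to the farthest point.
Squared distances: 9, 52, 74, 8.
Maximum is 74, attained at (7, 3).

74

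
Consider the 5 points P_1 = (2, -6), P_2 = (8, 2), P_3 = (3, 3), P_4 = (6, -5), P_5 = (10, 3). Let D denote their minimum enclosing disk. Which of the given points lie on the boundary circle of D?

P_1, P_5

The minimum enclosing circle of a finite set is fixed by two of the points (as a diameter) or three (as a circumcircle).
The farthest pair is P_1–P_5 with squared distance 145. The circle on this segment as diameter has centre (6, -1.5) and r² = 145/4 = 36.25.
Check P_2: distance² to centre = 16.25 ≤ 36.25, so it lies inside.
All remaining points lie in this disk, and no smaller disk contains both endpoints, so this is the minimum enclosing circle.
The points at distance exactly r from the centre are P_1, P_5 — 2 points.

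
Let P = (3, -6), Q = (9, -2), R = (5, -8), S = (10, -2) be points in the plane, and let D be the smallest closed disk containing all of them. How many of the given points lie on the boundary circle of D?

A smallest enclosing disk is always determined by at most three of the input points on its boundary.
The minimum enclosing circle is determined by three boundary points: P, R, S.
Their circumcentre is (147/22, -95/22) with r² = 3965/242.
The farthest remaining point Q is at distance² 2601/242 ≤ 3965/242.
The points at distance exactly r from the centre are P, R, S — 3 points.

3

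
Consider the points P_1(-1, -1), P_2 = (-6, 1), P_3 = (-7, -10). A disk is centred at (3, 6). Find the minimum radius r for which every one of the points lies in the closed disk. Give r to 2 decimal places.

18.87

The required radius is the distance from (3, 6) to the farthest point.
Squared distances: 65, 106, 356.
Maximum is 356, attained at P_3.
r = √356 ≈ 18.87.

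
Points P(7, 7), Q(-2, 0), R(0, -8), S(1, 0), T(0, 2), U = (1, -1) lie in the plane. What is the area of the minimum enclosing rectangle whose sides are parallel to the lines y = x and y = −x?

110

In coordinates u = x + y, v = x − y the rectangle is axis-aligned; the map (x,y)→(u,v) scales areas by 2.
u-values: 14, -2, -8, 1, 2, 0; range = 14 − (-8) = 22.
v-values: 0, -2, 8, 1, -2, 2; range = 8 − (-2) = 10.
Area = (22 × 10) / 2 = 110.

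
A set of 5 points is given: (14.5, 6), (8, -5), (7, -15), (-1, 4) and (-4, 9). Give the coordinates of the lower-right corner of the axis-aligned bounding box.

x-range [-4, 14.5], y-range [-15, 9].
The lower-right corner is (14.5, -15).

(14.5, -15)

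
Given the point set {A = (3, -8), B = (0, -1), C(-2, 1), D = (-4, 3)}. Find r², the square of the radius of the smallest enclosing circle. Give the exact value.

42.5

The farthest pair is A–D with squared distance 170. The circle on this segment as diameter has centre (-0.5, -2.5) and r² = 170/4 = 42.5.
Check B: distance² to centre = 2.5 ≤ 42.5, so it lies inside.
All remaining points lie in this disk, and no smaller disk contains both endpoints, so this is the minimum enclosing circle.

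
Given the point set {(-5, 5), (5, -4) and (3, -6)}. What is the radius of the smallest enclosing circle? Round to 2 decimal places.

Call the three points A, B, C in the order given.
Side lengths²: AB² = 181, AC² = 185, BC² = 8.
Since AC² = 185 < 181 + 8 = 189, the triangle is acute, so the smallest enclosing circle is the circumcircle.
Circumcentre = (-27/38, -11/38), r² = 33485/722.
r = √(33485/722) ≈ 6.81.

6.81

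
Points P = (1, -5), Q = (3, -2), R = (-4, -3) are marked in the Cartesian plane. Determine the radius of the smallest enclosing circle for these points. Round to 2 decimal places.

3.54

Side lengths²: PQ² = 13, PR² = 29, QR² = 50.
Since QR² = 50 ≥ 29 + 13 = 42, the angle opposite QR is not acute, so the smallest enclosing circle has QR as diameter.
Centre = midpoint of QR = (-0.5, -2.5), r² = 50/4 = 12.5.
r = √(12.5) ≈ 3.54.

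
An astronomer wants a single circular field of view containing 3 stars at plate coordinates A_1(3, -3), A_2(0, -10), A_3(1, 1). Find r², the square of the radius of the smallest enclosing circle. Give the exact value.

30.5

Side lengths²: A_1A_2² = 58, A_1A_3² = 20, A_2A_3² = 122.
Since A_2A_3² = 122 ≥ 58 + 20 = 78, the angle opposite A_2A_3 is not acute, so the smallest enclosing circle has A_2A_3 as diameter.
Centre = midpoint of A_2A_3 = (0.5, -4.5), r² = 122/4 = 30.5.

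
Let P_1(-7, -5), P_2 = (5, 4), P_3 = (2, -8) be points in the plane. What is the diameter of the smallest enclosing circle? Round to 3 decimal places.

Side lengths²: P_1P_2² = 225, P_1P_3² = 90, P_2P_3² = 153.
Since P_1P_2² = 225 < 153 + 90 = 243, the triangle is acute, so the smallest enclosing circle is the circumcircle.
Circumcentre = (-17/26, -25/26), r² = 19125/338.
Diameter = 2r = 2√(19125/338) ≈ 15.044.

15.044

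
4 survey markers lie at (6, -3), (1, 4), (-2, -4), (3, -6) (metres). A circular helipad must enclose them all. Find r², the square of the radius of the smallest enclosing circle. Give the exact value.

A smallest enclosing disk is always determined by at most three of the input points on its boundary.
The farthest pair is (1, 4)–(3, -6) with squared distance 104. The circle on this segment as diameter has centre (2, -1) and r² = 104/4 = 26.
Check (6, -3): distance² to centre = 20 ≤ 26, so it lies inside.
All remaining points lie in this disk, and no smaller disk contains both endpoints, so this is the minimum enclosing circle.

26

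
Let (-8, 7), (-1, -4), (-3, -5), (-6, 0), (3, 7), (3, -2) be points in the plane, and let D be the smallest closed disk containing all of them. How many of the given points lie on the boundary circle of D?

The minimum enclosing circle is determined by three boundary points: (-8, 7), (-3, -5), (3, 7).
Their circumcentre is (-2.5, 2.25) with r² = 52.8125.
The farthest remaining point (3, -2) is at distance² 48.3125 ≤ 52.8125.
The points at distance exactly r from the centre are (-8, 7), (-3, -5), (3, 7) — 3 points.

3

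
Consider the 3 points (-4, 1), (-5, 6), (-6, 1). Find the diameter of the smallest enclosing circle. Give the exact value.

5.2

Call the three points A, B, C in the order given.
Side lengths²: AB² = 26, AC² = 4, BC² = 26.
Since BC² = 26 < 26 + 4 = 30, the triangle is acute, so the smallest enclosing circle is the circumcircle.
Circumcentre = (-5, 3.4), r² = 6.76.
Diameter = 2r = 2√(6.76) = 5.2.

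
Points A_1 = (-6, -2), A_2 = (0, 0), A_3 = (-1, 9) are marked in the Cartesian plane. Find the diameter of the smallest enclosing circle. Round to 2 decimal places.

Side lengths²: A_1A_2² = 40, A_1A_3² = 146, A_2A_3² = 82.
Since A_1A_3² = 146 ≥ 82 + 40 = 122, the angle opposite A_1A_3 is not acute, so the smallest enclosing circle has A_1A_3 as diameter.
Centre = midpoint of A_1A_3 = (-3.5, 3.5), r² = 146/4 = 36.5.
Diameter = 2r = 2√(36.5) ≈ 12.08.

12.08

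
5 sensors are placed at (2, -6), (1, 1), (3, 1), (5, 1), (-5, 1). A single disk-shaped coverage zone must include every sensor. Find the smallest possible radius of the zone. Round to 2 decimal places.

The minimum enclosing circle is determined by three boundary points: (2, -6), (5, 1), (-5, 1).
Their circumcentre is (0, -1) with r² = 29.
The farthest remaining point (3, 1) is at distance² 13 ≤ 29.
r = √29 ≈ 5.39.

5.39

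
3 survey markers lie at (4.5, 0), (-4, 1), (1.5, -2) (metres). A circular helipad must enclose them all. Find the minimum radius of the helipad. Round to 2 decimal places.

4.28

Call the three points A, B, C in the order given.
Side lengths²: AB² = 73.25, AC² = 13, BC² = 39.25.
Since AB² = 73.25 ≥ 39.25 + 13 = 52.25, the angle opposite AB is not acute, so the smallest enclosing circle has AB as diameter.
Centre = midpoint of AB = (0.25, 0.5), r² = 73.25/4 = 18.3125.
r = √(18.3125) ≈ 4.28.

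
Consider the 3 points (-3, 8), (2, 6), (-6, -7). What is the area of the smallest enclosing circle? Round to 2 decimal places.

189.27

Call the three points A, B, C in the order given.
Side lengths²: AB² = 29, AC² = 234, BC² = 233.
Since AC² = 234 < 233 + 29 = 262, the triangle is acute, so the smallest enclosing circle is the circumcircle.
Circumcentre = (-173/54, 13/54), r² = 87841/1458.
Area = π·r² = π·87841/1458 ≈ 189.27.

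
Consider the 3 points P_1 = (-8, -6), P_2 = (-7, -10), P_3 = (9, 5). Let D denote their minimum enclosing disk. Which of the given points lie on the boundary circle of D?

Side lengths²: P_1P_2² = 17, P_1P_3² = 410, P_2P_3² = 481.
Since P_2P_3² = 481 ≥ 410 + 17 = 427, the angle opposite P_2P_3 is not acute, so the smallest enclosing circle has P_2P_3 as diameter.
Centre = midpoint of P_2P_3 = (1, -2.5), r² = 481/4 = 120.25.
The points at distance exactly r from the centre are P_2, P_3 — 2 points.

P_2, P_3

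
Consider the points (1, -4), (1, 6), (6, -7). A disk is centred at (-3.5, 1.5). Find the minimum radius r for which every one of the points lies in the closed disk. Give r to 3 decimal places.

The required radius is the distance from (-3.5, 1.5) to the farthest point.
Squared distances: 50.5, 40.5, 162.5.
Maximum is 162.5, attained at (6, -7).
r = √(162.5) ≈ 12.748.

12.748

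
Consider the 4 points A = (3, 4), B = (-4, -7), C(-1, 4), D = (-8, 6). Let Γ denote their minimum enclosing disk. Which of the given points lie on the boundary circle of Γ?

A, B, D

By Welzl's lemma the MEC is supported by two points (diametrically opposite) or three points (on a circumcircle).
The minimum enclosing circle is determined by three boundary points: A, B, D.
Their circumcentre is (-181/54, 17/54) with r² = 78625/1458.
The farthest remaining point C is at distance² 27865/1458 ≤ 78625/1458.
The points at distance exactly r from the centre are A, B, D — 3 points.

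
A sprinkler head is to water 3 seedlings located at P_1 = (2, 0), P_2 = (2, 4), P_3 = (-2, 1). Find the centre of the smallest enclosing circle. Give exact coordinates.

Side lengths²: P_1P_2² = 16, P_1P_3² = 17, P_2P_3² = 25.
Since P_2P_3² = 25 < 17 + 16 = 33, the triangle is acute, so the smallest enclosing circle is the circumcircle.
Circumcentre = (0.375, 2), r² = 6.640625.
Centre = (0.375, 2).

(0.375, 2)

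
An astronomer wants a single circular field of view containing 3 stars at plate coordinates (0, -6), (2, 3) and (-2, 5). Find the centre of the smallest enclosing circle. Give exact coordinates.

(-1, -0.5)

Call the three points A, B, C in the order given.
Side lengths²: AB² = 85, AC² = 125, BC² = 20.
Since AC² = 125 ≥ 85 + 20 = 105, the angle opposite AC is not acute, so the smallest enclosing circle has AC as diameter.
Centre = midpoint of AC = (-1, -0.5), r² = 125/4 = 31.25.
Centre = (-1, -0.5).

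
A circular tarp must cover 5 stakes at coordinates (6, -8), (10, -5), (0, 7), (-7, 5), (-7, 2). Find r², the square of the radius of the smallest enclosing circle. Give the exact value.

97.25

A smallest enclosing disk is always determined by at most three of the input points on its boundary.
The farthest pair is (10, -5)–(-7, 5) with squared distance 389. The circle on this segment as diameter has centre (1.5, 0) and r² = 389/4 = 97.25.
Check (6, -8): distance² to centre = 84.25 ≤ 97.25, so it lies inside.
All remaining points lie in this disk, and no smaller disk contains both endpoints, so this is the minimum enclosing circle.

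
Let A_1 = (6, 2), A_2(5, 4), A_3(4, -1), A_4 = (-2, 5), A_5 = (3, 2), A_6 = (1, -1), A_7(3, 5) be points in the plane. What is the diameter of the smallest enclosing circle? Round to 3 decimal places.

8.713

A smallest enclosing disk is always determined by at most three of the input points on its boundary.
The minimum enclosing circle is determined by three boundary points: A_1, A_3, A_4.
Their circumcentre is (1.7, 2.7) with r² = 18.98.
The farthest remaining point A_6 is at distance² 14.18 ≤ 18.98.
Diameter = 2r = 2√(18.98) ≈ 8.713.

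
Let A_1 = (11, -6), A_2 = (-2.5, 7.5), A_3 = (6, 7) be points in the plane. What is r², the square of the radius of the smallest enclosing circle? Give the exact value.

91.125

Side lengths²: A_1A_2² = 364.5, A_1A_3² = 194, A_2A_3² = 72.5.
Since A_1A_2² = 364.5 ≥ 194 + 72.5 = 266.5, the angle opposite A_1A_2 is not acute, so the smallest enclosing circle has A_1A_2 as diameter.
Centre = midpoint of A_1A_2 = (4.25, 0.75), r² = 364.5/4 = 91.125.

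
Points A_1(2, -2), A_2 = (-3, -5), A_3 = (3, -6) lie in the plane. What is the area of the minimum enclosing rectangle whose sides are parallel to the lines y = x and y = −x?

In coordinates u = x + y, v = x − y the rectangle is axis-aligned; the map (x,y)→(u,v) scales areas by 2.
u-values: 0, -8, -3; range = 0 − (-8) = 8.
v-values: 4, 2, 9; range = 9 − 2 = 7.
Area = (8 × 7) / 2 = 28.

28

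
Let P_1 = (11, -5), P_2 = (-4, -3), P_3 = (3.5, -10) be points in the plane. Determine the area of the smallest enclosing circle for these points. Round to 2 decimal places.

Side lengths²: P_1P_2² = 229, P_1P_3² = 81.25, P_2P_3² = 105.25.
Since P_1P_2² = 229 ≥ 105.25 + 81.25 = 186.5, the angle opposite P_1P_2 is not acute, so the smallest enclosing circle has P_1P_2 as diameter.
Centre = midpoint of P_1P_2 = (3.5, -4), r² = 229/4 = 57.25.
Area = π·r² = π·57.25 ≈ 179.86.

179.86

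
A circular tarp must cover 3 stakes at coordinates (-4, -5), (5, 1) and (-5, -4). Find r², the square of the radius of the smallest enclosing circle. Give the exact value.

Call the three points A, B, C in the order given.
Side lengths²: AB² = 117, AC² = 2, BC² = 125.
Since BC² = 125 ≥ 117 + 2 = 119, the angle opposite BC is not acute, so the smallest enclosing circle has BC as diameter.
Centre = midpoint of BC = (0, -1.5), r² = 125/4 = 31.25.

31.25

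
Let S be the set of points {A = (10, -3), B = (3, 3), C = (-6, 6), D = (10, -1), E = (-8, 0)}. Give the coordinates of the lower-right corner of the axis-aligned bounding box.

x-range [-8, 10], y-range [-3, 6].
The lower-right corner is (10, -3).

(10, -3)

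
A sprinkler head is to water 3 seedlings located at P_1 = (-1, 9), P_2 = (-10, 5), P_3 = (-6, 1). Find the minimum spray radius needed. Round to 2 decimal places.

5.05

Side lengths²: P_1P_2² = 97, P_1P_3² = 89, P_2P_3² = 32.
Since P_1P_2² = 97 < 89 + 32 = 121, the triangle is acute, so the smallest enclosing circle is the circumcircle.
Circumcentre = (-131/26, 155/26), r² = 8633/338.
r = √(8633/338) ≈ 5.05.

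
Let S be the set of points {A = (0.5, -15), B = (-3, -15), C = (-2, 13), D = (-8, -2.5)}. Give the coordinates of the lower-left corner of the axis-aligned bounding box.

x-range [-8, 0.5], y-range [-15, 13].
The lower-left corner is (-8, -15).

(-8, -15)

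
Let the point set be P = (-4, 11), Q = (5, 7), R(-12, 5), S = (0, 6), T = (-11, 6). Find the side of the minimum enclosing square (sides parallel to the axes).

The bounding box has width 17 and height 6.
An axis-aligned square enclosing the set must have side ≥ max(width, height).
So the minimum side is max(17, 6) = 17.

17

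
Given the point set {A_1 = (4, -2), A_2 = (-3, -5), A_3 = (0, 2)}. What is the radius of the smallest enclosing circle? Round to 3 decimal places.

4.101

Side lengths²: A_1A_2² = 58, A_1A_3² = 32, A_2A_3² = 58.
Since A_2A_3² = 58 < 58 + 32 = 90, the triangle is acute, so the smallest enclosing circle is the circumcircle.
Circumcentre = (-0.1, -2.1), r² = 16.82.
r = √(16.82) ≈ 4.101.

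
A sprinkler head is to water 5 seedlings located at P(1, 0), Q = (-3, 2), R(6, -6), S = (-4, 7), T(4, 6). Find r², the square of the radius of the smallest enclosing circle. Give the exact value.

67.25

The farthest pair is R–S with squared distance 269. The circle on this segment as diameter has centre (1, 0.5) and r² = 269/4 = 67.25.
Check P: distance² to centre = 0.25 ≤ 67.25, so it lies inside.
All remaining points lie in this disk, and no smaller disk contains both endpoints, so this is the minimum enclosing circle.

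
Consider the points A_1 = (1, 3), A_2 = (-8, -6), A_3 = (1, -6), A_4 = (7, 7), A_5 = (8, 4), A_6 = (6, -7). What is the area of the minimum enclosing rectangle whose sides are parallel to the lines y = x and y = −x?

210

In coordinates u = x + y, v = x − y the rectangle is axis-aligned; the map (x,y)→(u,v) scales areas by 2.
u-values: 4, -14, -5, 14, 12, -1; range = 14 − (-14) = 28.
v-values: -2, -2, 7, 0, 4, 13; range = 13 − (-2) = 15.
Area = (28 × 15) / 2 = 210.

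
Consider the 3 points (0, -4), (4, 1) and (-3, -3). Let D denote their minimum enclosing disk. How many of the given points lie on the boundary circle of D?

2

Call the three points A, B, C in the order given.
Side lengths²: AB² = 41, AC² = 10, BC² = 65.
Since BC² = 65 ≥ 41 + 10 = 51, the angle opposite BC is not acute, so the smallest enclosing circle has BC as diameter.
Centre = midpoint of BC = (0.5, -1), r² = 65/4 = 16.25.
The points at distance exactly r from the centre are (4, 1), (-3, -3) — 2 points.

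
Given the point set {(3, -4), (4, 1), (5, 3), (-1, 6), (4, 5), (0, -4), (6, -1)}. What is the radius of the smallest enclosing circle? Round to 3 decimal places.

5.385

The farthest pair is (3, -4)–(-1, 6) with squared distance 116. The circle on this segment as diameter has centre (1, 1) and r² = 116/4 = 29.
Check (4, 1): distance² to centre = 9 ≤ 29, so it lies inside.
All remaining points lie in this disk, and no smaller disk contains both endpoints, so this is the minimum enclosing circle.
r = √29 ≈ 5.385.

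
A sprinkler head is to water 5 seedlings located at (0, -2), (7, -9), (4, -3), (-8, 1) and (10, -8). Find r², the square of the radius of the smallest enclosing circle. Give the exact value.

101.25

The farthest pair is (-8, 1)–(10, -8) with squared distance 405. The circle on this segment as diameter has centre (1, -3.5) and r² = 405/4 = 101.25.
Check (0, -2): distance² to centre = 3.25 ≤ 101.25, so it lies inside.
All remaining points lie in this disk, and no smaller disk contains both endpoints, so this is the minimum enclosing circle.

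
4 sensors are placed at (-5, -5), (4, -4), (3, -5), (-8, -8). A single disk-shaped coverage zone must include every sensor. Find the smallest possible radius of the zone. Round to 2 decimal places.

6.32

The farthest pair is (4, -4)–(-8, -8) with squared distance 160. The circle on this segment as diameter has centre (-2, -6) and r² = 160/4 = 40.
Check (-5, -5): distance² to centre = 10 ≤ 40, so it lies inside.
All remaining points lie in this disk, and no smaller disk contains both endpoints, so this is the minimum enclosing circle.
r = √40 ≈ 6.32.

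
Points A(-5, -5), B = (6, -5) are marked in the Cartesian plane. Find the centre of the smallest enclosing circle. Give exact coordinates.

The smallest circle enclosing two points has them as diameter endpoints.
Centre = midpoint = (0.5, -5); r² = |AB|²/4 = 121/4 = 30.25.
Centre = (0.5, -5).

(0.5, -5)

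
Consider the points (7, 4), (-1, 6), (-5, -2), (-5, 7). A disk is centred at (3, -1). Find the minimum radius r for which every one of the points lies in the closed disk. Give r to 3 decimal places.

11.314

The required radius is the distance from (3, -1) to the farthest point.
Squared distances: 41, 65, 65, 128.
Maximum is 128, attained at (-5, 7).
r = √128 ≈ 11.314.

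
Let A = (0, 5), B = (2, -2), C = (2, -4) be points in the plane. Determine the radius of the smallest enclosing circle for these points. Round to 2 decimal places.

4.61

Side lengths²: AB² = 53, AC² = 85, BC² = 4.
Since AC² = 85 ≥ 53 + 4 = 57, the angle opposite AC is not acute, so the smallest enclosing circle has AC as diameter.
Centre = midpoint of AC = (1, 0.5), r² = 85/4 = 21.25.
r = √(21.25) ≈ 4.61.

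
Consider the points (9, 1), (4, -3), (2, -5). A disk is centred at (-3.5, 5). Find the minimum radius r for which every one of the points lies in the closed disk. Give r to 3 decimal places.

The required radius is the distance from (-3.5, 5) to the farthest point.
Squared distances: 172.25, 120.25, 130.25.
Maximum is 172.25, attained at (9, 1).
r = √(172.25) ≈ 13.124.

13.124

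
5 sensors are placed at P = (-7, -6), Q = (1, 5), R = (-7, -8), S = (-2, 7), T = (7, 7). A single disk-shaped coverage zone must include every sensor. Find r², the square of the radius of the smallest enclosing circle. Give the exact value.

The farthest pair is R–T with squared distance 421. The circle on this segment as diameter has centre (0, -0.5) and r² = 421/4 = 105.25.
Check P: distance² to centre = 79.25 ≤ 105.25, so it lies inside.
All remaining points lie in this disk, and no smaller disk contains both endpoints, so this is the minimum enclosing circle.

105.25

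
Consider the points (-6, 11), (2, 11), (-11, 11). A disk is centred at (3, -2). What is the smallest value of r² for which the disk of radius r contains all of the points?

365

The required radius is the distance from (3, -2) to the farthest point.
Squared distances: 250, 170, 365.
Maximum is 365, attained at (-11, 11).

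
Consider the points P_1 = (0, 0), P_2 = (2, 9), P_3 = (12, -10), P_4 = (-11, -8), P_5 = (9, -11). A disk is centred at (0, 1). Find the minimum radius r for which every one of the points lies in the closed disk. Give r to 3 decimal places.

The required radius is the distance from (0, 1) to the farthest point.
Squared distances: 1, 68, 265, 202, 225.
Maximum is 265, attained at P_3.
r = √265 ≈ 16.279.

16.279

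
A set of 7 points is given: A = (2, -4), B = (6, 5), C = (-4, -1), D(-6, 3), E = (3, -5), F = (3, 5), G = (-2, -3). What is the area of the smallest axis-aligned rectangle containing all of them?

x ranges over [-6, 6], width 12.
y ranges over [-5, 5], height 10.
Area = 12 × 10 = 120.

120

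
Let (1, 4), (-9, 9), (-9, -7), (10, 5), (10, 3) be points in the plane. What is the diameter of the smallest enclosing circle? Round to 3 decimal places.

22.965

The minimum enclosing circle of a finite set is fixed by two of the points (as a diameter) or three (as a circumcircle).
The minimum enclosing circle is determined by three boundary points: (-9, 9), (-9, -7), (10, 5).
Their circumcentre is (-29/38, 1) with r² = 190385/1444.
The farthest remaining point (10, 3) is at distance² 173057/1444 ≤ 190385/1444.
Diameter = 2r = 2√(190385/1444) ≈ 22.965.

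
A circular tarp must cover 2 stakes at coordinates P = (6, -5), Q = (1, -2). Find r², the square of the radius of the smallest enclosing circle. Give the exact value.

The smallest circle enclosing two points has them as diameter endpoints.
Centre = midpoint = (3.5, -3.5); r² = |PQ|²/4 = 34/4 = 8.5.

8.5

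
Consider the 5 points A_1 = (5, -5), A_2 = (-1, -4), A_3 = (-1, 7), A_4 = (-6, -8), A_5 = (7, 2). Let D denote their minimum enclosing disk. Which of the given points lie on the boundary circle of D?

A_3, A_4, A_5

The minimum enclosing circle is determined by three boundary points: A_3, A_4, A_5.
Their circumcentre is (-41/58, -83/58) with r² = 119705/1682.
The farthest remaining point A_1 is at distance² 76205/1682 ≤ 119705/1682.
The points at distance exactly r from the centre are A_3, A_4, A_5 — 3 points.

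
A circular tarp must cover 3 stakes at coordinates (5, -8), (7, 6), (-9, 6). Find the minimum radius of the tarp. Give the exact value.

Call the three points A, B, C in the order given.
Side lengths²: AB² = 200, AC² = 392, BC² = 256.
Since AC² = 392 < 256 + 200 = 456, the triangle is acute, so the smallest enclosing circle is the circumcircle.
Circumcentre = (-1, 0), r² = 100.
r = √100 = 10.

10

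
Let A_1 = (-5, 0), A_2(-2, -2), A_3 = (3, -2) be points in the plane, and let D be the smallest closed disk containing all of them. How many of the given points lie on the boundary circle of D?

2

Side lengths²: A_1A_2² = 13, A_1A_3² = 68, A_2A_3² = 25.
Since A_1A_3² = 68 ≥ 25 + 13 = 38, the angle opposite A_1A_3 is not acute, so the smallest enclosing circle has A_1A_3 as diameter.
Centre = midpoint of A_1A_3 = (-1, -1), r² = 68/4 = 17.
The points at distance exactly r from the centre are A_1, A_3 — 2 points.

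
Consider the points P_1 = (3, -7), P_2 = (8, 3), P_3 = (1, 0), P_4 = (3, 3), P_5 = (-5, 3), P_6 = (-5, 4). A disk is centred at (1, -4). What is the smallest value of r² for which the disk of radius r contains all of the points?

100

The required radius is the distance from (1, -4) to the farthest point.
Squared distances: 13, 98, 16, 53, 85, 100.
Maximum is 100, attained at P_6.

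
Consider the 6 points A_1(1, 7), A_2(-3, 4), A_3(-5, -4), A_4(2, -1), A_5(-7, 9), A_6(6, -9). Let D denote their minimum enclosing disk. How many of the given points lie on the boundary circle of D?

2

The farthest pair is A_5–A_6 with squared distance 493. The circle on this segment as diameter has centre (-0.5, 0) and r² = 493/4 = 123.25.
Check A_1: distance² to centre = 51.25 ≤ 123.25, so it lies inside.
All remaining points lie in this disk, and no smaller disk contains both endpoints, so this is the minimum enclosing circle.
The points at distance exactly r from the centre are A_5, A_6 — 2 points.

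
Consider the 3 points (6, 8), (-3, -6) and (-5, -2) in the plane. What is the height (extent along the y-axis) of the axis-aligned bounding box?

max y = 8, min y = -6, so height = 14.

14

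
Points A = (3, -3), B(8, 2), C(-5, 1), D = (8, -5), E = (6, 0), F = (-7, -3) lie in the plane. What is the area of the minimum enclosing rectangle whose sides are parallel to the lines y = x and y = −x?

In coordinates u = x + y, v = x − y the rectangle is axis-aligned; the map (x,y)→(u,v) scales areas by 2.
u-values: 0, 10, -4, 3, 6, -10; range = 10 − (-10) = 20.
v-values: 6, 6, -6, 13, 6, -4; range = 13 − (-6) = 19.
Area = (20 × 19) / 2 = 190.

190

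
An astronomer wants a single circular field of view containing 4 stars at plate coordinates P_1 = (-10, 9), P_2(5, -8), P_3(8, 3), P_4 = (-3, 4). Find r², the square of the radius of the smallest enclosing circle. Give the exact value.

128.5

A smallest enclosing disk is always determined by at most three of the input points on its boundary.
The farthest pair is P_1–P_2 with squared distance 514. The circle on this segment as diameter has centre (-2.5, 0.5) and r² = 514/4 = 128.5.
Check P_3: distance² to centre = 116.5 ≤ 128.5, so it lies inside.
All remaining points lie in this disk, and no smaller disk contains both endpoints, so this is the minimum enclosing circle.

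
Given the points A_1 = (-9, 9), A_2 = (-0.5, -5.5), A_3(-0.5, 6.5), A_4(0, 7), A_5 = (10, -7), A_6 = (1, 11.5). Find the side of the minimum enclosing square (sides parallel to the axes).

19

The bounding box has width 19 and height 18.5.
An axis-aligned square enclosing the set must have side ≥ max(width, height).
So the minimum side is max(19, 18.5) = 19.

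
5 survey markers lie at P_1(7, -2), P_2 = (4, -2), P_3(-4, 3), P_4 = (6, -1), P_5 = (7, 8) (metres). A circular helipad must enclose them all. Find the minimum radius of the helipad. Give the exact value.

By Welzl's lemma the MEC is supported by two points (diametrically opposite) or three points (on a circumcircle).
The minimum enclosing circle is determined by three boundary points: P_1, P_3, P_5.
Their circumcentre is (29/11, 3) with r² = 5329/121.
The farthest remaining point P_4 is at distance² 3305/121 ≤ 5329/121.
r = √(5329/121) = 73/11.

73/11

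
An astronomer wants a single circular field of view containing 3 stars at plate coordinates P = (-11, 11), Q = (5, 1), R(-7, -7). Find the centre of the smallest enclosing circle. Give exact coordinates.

(-153/31, 90/31)

Side lengths²: PQ² = 356, PR² = 340, QR² = 208.
Since PQ² = 356 < 340 + 208 = 548, the triangle is acute, so the smallest enclosing circle is the circumcircle.
Circumcentre = (-153/31, 90/31), r² = 98345/961.
Centre = (-153/31, 90/31).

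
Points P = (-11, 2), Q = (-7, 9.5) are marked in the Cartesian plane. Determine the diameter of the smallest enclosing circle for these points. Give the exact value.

The smallest circle enclosing two points has them as diameter endpoints.
Centre = midpoint = (-9, 5.75); r² = |PQ|²/4 = 72.25/4 = 18.0625.
Diameter = 2r = 2√(18.0625) = 8.5.

8.5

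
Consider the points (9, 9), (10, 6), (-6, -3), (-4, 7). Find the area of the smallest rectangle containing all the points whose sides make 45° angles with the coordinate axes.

In coordinates u = x + y, v = x − y the rectangle is axis-aligned; the map (x,y)→(u,v) scales areas by 2.
u-values: 18, 16, -9, 3; range = 18 − (-9) = 27.
v-values: 0, 4, -3, -11; range = 4 − (-11) = 15.
Area = (27 × 15) / 2 = 202.5.

202.5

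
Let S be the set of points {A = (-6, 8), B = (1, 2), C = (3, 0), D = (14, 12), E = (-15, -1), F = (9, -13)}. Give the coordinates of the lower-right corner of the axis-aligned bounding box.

x-range [-15, 14], y-range [-13, 12].
The lower-right corner is (14, -13).

(14, -13)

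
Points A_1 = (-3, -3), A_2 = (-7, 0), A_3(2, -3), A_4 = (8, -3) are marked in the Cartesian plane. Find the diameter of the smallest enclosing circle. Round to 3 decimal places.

The farthest pair is A_2–A_4 with squared distance 234. The circle on this segment as diameter has centre (0.5, -1.5) and r² = 234/4 = 58.5.
Check A_1: distance² to centre = 14.5 ≤ 58.5, so it lies inside.
All remaining points lie in this disk, and no smaller disk contains both endpoints, so this is the minimum enclosing circle.
Diameter = 2r = 2√(58.5) ≈ 15.297.

15.297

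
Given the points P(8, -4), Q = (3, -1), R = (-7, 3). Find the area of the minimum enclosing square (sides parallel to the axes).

The bounding box has width 15 and height 7.
An axis-aligned square enclosing the set must have side ≥ max(width, height).
So the minimum side is max(15, 7) = 15.
Area = 15² = 225.

225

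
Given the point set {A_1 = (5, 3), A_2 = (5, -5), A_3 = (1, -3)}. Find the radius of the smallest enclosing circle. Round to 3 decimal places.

4.031

Side lengths²: A_1A_2² = 64, A_1A_3² = 52, A_2A_3² = 20.
Since A_1A_2² = 64 < 52 + 20 = 72, the triangle is acute, so the smallest enclosing circle is the circumcircle.
Circumcentre = (4.5, -1), r² = 16.25.
r = √(16.25) ≈ 4.031.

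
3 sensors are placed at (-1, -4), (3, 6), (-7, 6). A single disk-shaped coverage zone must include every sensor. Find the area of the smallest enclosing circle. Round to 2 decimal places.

Call the three points A, B, C in the order given.
Side lengths²: AB² = 116, AC² = 136, BC² = 100.
Since AC² = 136 < 116 + 100 = 216, the triangle is acute, so the smallest enclosing circle is the circumcircle.
Circumcentre = (-2, 2.2), r² = 39.44.
Area = π·r² = π·39.44 ≈ 123.90.

123.90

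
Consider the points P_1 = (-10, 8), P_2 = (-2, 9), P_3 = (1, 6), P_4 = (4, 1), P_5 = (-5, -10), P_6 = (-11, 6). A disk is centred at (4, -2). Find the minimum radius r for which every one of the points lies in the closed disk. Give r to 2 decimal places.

The required radius is the distance from (4, -2) to the farthest point.
Squared distances: 296, 157, 73, 9, 145, 289.
Maximum is 296, attained at P_1.
r = √296 ≈ 17.20.

17.20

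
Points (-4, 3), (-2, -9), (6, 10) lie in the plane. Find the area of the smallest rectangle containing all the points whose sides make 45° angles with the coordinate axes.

189

In coordinates u = x + y, v = x − y the rectangle is axis-aligned; the map (x,y)→(u,v) scales areas by 2.
u-values: -1, -11, 16; range = 16 − (-11) = 27.
v-values: -7, 7, -4; range = 7 − (-7) = 14.
Area = (27 × 14) / 2 = 189.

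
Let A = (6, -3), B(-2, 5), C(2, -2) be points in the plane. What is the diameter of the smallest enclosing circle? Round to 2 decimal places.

Side lengths²: AB² = 128, AC² = 17, BC² = 65.
Since AB² = 128 ≥ 65 + 17 = 82, the angle opposite AB is not acute, so the smallest enclosing circle has AB as diameter.
Centre = midpoint of AB = (2, 1), r² = 128/4 = 32.
Diameter = 2r = 2√32 ≈ 11.31.

11.31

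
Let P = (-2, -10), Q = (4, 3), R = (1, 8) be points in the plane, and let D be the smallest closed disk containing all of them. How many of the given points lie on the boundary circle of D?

Side lengths²: PQ² = 205, PR² = 333, QR² = 34.
Since PR² = 333 ≥ 205 + 34 = 239, the angle opposite PR is not acute, so the smallest enclosing circle has PR as diameter.
Centre = midpoint of PR = (-0.5, -1), r² = 333/4 = 83.25.
The points at distance exactly r from the centre are P, R — 2 points.

2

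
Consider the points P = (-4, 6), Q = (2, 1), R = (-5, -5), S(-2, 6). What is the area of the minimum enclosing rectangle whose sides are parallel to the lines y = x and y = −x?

77

In coordinates u = x + y, v = x − y the rectangle is axis-aligned; the map (x,y)→(u,v) scales areas by 2.
u-values: 2, 3, -10, 4; range = 4 − (-10) = 14.
v-values: -10, 1, 0, -8; range = 1 − (-10) = 11.
Area = (14 × 11) / 2 = 77.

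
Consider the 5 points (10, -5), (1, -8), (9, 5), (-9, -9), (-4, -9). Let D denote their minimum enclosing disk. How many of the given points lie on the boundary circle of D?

2

The farthest pair is (9, 5)–(-9, -9) with squared distance 520. The circle on this segment as diameter has centre (0, -2) and r² = 520/4 = 130.
Check (10, -5): distance² to centre = 109 ≤ 130, so it lies inside.
All remaining points lie in this disk, and no smaller disk contains both endpoints, so this is the minimum enclosing circle.
The points at distance exactly r from the centre are (9, 5), (-9, -9) — 2 points.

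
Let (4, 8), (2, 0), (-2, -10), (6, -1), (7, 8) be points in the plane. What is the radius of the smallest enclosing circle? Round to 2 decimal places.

10.06

By Welzl's lemma the MEC is supported by two points (diametrically opposite) or three points (on a circumcircle).
The farthest pair is (-2, -10)–(7, 8) with squared distance 405. The circle on this segment as diameter has centre (2.5, -1) and r² = 405/4 = 101.25.
Check (4, 8): distance² to centre = 83.25 ≤ 101.25, so it lies inside.
All remaining points lie in this disk, and no smaller disk contains both endpoints, so this is the minimum enclosing circle.
r = √(101.25) ≈ 10.06.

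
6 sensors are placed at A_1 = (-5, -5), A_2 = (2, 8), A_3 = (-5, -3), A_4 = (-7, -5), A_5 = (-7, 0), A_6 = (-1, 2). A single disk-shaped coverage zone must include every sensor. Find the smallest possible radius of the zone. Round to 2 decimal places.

The farthest pair is A_2–A_4 with squared distance 250. The circle on this segment as diameter has centre (-2.5, 1.5) and r² = 250/4 = 62.5.
Check A_1: distance² to centre = 48.5 ≤ 62.5, so it lies inside.
All remaining points lie in this disk, and no smaller disk contains both endpoints, so this is the minimum enclosing circle.
r = √(62.5) ≈ 7.91.

7.91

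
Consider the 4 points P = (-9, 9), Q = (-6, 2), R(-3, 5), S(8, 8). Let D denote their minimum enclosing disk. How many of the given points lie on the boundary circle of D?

3

The minimum enclosing circle of a finite set is fixed by two of the points (as a diameter) or three (as a circumcircle).
The farthest pair is P–S with squared distance 290. The circle on this segment as diameter has centre (-0.5, 8.5) and r² = 290/4 = 72.5.
Check Q: distance² to centre = 72.5 ≤ 72.5, so it lies inside.
All remaining points lie in this disk, and no smaller disk contains both endpoints, so this is the minimum enclosing circle.
The points at distance exactly r from the centre are P, Q, S — 3 points.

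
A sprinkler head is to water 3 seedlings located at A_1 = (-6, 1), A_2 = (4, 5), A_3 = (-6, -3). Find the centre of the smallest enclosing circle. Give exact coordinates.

Side lengths²: A_1A_2² = 116, A_1A_3² = 16, A_2A_3² = 164.
Since A_2A_3² = 164 ≥ 116 + 16 = 132, the angle opposite A_2A_3 is not acute, so the smallest enclosing circle has A_2A_3 as diameter.
Centre = midpoint of A_2A_3 = (-1, 1), r² = 164/4 = 41.
Centre = (-1, 1).

(-1, 1)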